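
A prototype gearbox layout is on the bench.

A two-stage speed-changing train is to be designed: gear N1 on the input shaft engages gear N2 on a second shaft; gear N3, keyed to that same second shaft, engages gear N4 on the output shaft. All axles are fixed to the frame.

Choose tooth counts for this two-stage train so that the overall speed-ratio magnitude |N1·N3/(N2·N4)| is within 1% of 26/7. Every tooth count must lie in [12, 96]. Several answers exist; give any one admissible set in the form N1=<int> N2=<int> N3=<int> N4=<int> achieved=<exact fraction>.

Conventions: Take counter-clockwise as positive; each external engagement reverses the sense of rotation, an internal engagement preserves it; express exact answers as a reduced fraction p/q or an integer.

class = fixed-axis compound train [2-stage, 26/7 wanted]
target = 26/7 in lowest terms: an exact hit needs N1·N3 = k·26 and N2·N4 = k·7 for one integer k, every count in [12, 96]; additionally prefer no 1:1 stage (N1 ≠ N2, N3 ≠ N4)
k = 1…23: no 1:1-free in-range split of k·26 and k·7 into factor pairs; take k = 24
k = 24: N1·N3 = 624 = 12·52, N2·N4 = 168 = 14·12
achieved = 12·52/(14·12) = 26/7; |achieved − target| = 0 ≤ 13/350 ✓

N1=12 N2=14 N3=52 N4=12 achieved=26/7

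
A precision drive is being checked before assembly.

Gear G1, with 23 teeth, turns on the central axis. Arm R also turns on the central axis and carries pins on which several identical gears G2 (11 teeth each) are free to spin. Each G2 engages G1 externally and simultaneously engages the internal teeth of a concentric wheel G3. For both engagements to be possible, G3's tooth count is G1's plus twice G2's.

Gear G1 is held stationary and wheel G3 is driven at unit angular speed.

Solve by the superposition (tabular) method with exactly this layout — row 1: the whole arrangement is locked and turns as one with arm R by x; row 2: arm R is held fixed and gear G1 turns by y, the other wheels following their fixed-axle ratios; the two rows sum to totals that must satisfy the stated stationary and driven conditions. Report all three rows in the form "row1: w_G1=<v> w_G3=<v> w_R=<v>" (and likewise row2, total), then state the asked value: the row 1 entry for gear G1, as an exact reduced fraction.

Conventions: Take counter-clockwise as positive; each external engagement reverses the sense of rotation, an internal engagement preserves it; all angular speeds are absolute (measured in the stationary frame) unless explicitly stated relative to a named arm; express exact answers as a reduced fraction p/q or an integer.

planetary set (23T centre, 11T on arm, 45T internal) — Willis relation
row 1: whole set turns with the arm by x
row 2 (arm held, sun turns y): ω_ring = −(23/45)·y, ω_arm = 0
boundary: total ω_sun = x + y = 0 and total ω_ring = x − (23/45)·y = 1  ⇒  y = -45/68, x = 45/68
row 2 ring = −(23/45)·(-45/68) = 23/68
totals (row 1 + row 2): sun 45/68 + (-45/68) = 0, ring 45/68 + 23/68 = 1, arm 45/68 + 0 = 45/68
asked cell (row1, sun) = 45/68

row1: w_G1=45/68 w_G3=45/68 w_R=45/68
row2: w_G1=-45/68 w_G3=23/68 w_R=0
total: w_G1=0 w_G3=1 w_R=45/68
asked value: 45/68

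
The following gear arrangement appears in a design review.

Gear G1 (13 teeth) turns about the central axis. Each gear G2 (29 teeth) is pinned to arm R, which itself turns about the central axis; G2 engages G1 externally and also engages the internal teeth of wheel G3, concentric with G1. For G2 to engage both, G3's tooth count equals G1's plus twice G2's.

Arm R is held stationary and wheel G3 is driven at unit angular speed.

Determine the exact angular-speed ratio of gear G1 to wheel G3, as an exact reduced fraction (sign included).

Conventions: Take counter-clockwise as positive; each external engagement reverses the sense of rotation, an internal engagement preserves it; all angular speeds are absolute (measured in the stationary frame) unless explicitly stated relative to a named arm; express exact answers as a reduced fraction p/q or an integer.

topology: planetary set — G1 13T / G2 29T / G3 71T, arm = carrier (Willis)
ring teeth: 13 + 2·29 = 71
13(ω_sun−ω_arm) = −71(ω_ring−ω_arm),  ω_arm = 0, ω_ring = 1
ω_sun = 0 − (71/13)(1−0) = -71/13
ω_out/ω_in = -71/13

-71/13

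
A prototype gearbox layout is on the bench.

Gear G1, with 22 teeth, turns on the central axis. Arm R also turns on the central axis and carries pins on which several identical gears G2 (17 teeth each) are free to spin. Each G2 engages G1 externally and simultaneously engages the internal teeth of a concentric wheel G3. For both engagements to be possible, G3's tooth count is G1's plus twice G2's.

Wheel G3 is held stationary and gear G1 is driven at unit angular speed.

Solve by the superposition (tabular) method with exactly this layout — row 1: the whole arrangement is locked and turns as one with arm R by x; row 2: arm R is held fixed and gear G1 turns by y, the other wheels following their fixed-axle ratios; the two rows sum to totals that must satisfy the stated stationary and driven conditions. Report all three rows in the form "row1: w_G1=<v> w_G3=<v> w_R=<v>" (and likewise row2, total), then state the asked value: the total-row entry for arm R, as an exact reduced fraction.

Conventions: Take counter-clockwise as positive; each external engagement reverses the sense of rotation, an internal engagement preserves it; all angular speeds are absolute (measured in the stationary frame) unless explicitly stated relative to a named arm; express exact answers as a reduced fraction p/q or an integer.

planetary set (22T centre, 17T on arm, 56T internal) — Willis relation
row 1 (train locked, turned with arm): all members turn x
row 2: sun turns y, ring = −(22/56)·y, arm 0
boundary: total ω_ring = x − (22/56)·y = 0 and total ω_sun = x + y = 1  ⇒  y = 28/39, x = 11/39
row 2 ring = −(22/56)·28/39 = -11/39
totals (row 1 + row 2): sun 11/39 + 28/39 = 1, ring 11/39 + (-11/39) = 0, arm 11/39 + 0 = 11/39
asked cell (total, arm) = 11/39

row1: w_G1=11/39 w_G3=11/39 w_R=11/39
row2: w_G1=28/39 w_G3=-11/39 w_R=0
total: w_G1=1 w_G3=0 w_R=11/39
asked value: 11/39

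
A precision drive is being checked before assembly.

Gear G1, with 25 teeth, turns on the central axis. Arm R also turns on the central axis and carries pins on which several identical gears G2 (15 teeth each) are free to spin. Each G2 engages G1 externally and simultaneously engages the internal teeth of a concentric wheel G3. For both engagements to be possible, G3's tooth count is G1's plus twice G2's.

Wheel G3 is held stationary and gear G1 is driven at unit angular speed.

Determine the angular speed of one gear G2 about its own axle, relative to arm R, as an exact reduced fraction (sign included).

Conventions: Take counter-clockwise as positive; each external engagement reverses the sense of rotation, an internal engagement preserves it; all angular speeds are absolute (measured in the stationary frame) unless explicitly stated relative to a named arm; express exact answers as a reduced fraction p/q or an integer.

-55/48

planetary set (25T centre, 15T on arm, 55T internal) — Willis relation
ring teeth: 25 + 2·15 = 55
25(ω_sun−ω_arm) = −55(ω_ring−ω_arm),  ω_ring = 0, ω_sun = 1
25(1−ω_arm) = −55(0−ω_arm)  ⇒  80·ω_arm = 25  ⇒  ω_arm = 5/16
sun–planet mesh: 25·(1−5/16) = −15·(ω_p−ω_arm)  ⇒  ω_p−ω_arm = -55/48
exact speed ratio = -55/48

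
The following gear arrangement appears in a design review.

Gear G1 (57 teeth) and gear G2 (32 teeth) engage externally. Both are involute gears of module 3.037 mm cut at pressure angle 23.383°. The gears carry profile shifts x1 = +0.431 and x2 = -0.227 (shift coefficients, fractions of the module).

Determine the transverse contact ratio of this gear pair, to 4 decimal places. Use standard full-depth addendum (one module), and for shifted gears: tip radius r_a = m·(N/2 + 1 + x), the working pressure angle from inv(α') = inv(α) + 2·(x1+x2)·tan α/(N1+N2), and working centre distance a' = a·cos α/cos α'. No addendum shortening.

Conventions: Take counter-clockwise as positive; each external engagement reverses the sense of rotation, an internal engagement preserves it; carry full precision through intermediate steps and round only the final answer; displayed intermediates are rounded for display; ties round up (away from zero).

recognized (one external pair, fixed centres): single-mesh tooth geometry, m = 3.037, N1 = 57, N2 = 32
base radii: r_b1 = 79.445989, r_b2 = 44.601257
tip radii: r_a1 = 90.900447, r_a2 = 50.939601
inv(α') = inv(23.383°) + 2·(+0.431-0.227)·tan α/(57+32) = 0.02625826  ⇒  α' = 23.97355°
a' = a·cos α / cos α' = 135.1465·cos 23.383°/cos 23.97355° = 135.758723
action lengths: √(r_a1²−r_b1²) = 44.172686, √(r_a2²−r_b2²) = 24.608349
base pitch p_b = π·m·cos α = 8.757436
CR = (44.172686 + 24.608349 − 135.758723·sin 23.97355°)/8.757436 = 1.555279
contact ratio ≈ 1.5553

1.5553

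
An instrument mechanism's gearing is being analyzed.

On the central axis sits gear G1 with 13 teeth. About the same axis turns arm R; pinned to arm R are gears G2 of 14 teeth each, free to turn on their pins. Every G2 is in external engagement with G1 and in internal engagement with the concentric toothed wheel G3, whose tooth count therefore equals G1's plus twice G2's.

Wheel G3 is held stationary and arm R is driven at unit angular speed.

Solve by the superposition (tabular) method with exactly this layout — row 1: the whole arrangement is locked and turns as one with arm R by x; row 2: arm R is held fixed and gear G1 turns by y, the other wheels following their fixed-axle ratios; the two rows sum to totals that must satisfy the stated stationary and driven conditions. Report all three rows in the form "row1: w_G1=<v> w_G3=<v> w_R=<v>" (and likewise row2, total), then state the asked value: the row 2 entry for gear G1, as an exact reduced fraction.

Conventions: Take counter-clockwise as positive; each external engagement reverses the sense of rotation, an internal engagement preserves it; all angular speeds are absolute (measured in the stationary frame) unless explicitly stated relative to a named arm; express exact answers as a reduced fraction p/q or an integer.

row1: w_G1=1 w_G3=1 w_R=1
row2: w_G1=41/13 w_G3=-1 w_R=0
total: w_G1=54/13 w_G3=0 w_R=1
asked value: 41/13

class = planetary set [G3 = 13+2·14 = 41; Willis about the carrier]
row 1 — lock + rotate with arm: ω_sun = ω_ring = ω_arm = x
row 2: sun turns y, ring = −(13/41)·y, arm 0
boundary: total ω_ring = x − (13/41)·y = 0 and total ω_arm = x = 1  ⇒  y = 41/13, x = 1
row 2 ring = −(13/41)·41/13 = -1
totals (row 1 + row 2): sun 1 + 41/13 = 54/13, ring 1 + (-1) = 0, arm 1 + 0 = 1
asked cell (row2, sun) = 41/13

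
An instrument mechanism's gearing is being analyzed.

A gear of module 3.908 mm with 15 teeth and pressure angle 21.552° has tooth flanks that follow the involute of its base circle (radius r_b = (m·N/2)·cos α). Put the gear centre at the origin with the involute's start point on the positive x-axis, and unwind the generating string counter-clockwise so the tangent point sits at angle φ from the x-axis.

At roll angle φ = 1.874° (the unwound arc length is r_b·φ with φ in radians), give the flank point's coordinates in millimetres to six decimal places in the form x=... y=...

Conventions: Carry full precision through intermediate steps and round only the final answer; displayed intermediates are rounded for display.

recognized (one wheel, involute flank): single-mesh tooth geometry, m = 3.908, N = 15
pitch radius r_p = m·N/2 = 3.908·15/2 = 29.310000
base radius r_b = r_p·cos α = 29.310000·cos 21.552° = 27.260778
roll angle φ = 1.874° = 0.03270747 rad
x = r_b·(cos φ + φ·sin φ) = 27.275356
y = r_b·(sin φ − φ·cos φ) = 0.000318

x=27.275356 y=0.000318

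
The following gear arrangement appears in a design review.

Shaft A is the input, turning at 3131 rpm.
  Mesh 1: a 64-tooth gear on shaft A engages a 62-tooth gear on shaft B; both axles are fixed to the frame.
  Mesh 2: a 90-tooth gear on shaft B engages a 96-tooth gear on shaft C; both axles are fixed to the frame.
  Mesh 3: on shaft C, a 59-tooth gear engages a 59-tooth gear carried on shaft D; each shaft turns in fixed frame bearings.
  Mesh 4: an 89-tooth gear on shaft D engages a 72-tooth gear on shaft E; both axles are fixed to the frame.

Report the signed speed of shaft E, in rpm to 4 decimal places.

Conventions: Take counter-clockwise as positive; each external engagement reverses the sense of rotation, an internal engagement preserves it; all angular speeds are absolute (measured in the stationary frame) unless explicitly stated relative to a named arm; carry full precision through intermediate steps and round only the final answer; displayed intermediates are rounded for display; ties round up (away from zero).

4-mesh fixed-axis compound train (all bearings frame-fixed)
mesh 1 [64T→62T]: ω = 3131.0000×64/62 = 3232.0000 rpm, sense flips to −
mesh 2 [90T→96T]: ω = 3232.0000×90/96 = 3030.0000 rpm, sense flips to +
mesh 3 [59T→59T]: ω = 3030.0000×59/59 = 3030.0000 rpm, sense flips to −
mesh 4 [89T→72T]: ω = 3030.0000×89/72 = 3745.4167 rpm, sense flips to +
signed output speed = +3745.4167 rpm

+3745.4167 rpm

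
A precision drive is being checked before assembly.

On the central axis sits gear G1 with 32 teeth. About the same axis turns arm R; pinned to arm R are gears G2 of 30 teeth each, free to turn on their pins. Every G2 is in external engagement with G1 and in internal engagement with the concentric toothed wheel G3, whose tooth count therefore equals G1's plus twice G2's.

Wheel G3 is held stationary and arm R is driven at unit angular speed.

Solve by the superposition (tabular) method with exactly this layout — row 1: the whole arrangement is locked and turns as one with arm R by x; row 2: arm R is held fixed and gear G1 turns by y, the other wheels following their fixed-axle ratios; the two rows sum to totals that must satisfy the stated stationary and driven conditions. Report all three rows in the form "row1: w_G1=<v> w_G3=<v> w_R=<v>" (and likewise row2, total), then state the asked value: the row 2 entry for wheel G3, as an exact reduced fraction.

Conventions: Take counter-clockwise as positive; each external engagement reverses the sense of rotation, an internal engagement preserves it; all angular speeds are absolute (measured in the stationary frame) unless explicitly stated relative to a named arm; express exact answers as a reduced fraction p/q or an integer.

planetary set (32T centre, 30T on arm, 92T internal) — Willis relation
superposition row 1 [locked train]: every member turns x
row 2 (arm held, sun turns y): ω_ring = −(32/92)·y, ω_arm = 0
boundary: total ω_ring = x − (32/92)·y = 0 and total ω_arm = x = 1  ⇒  y = 23/8, x = 1
row 2 ring = −(32/92)·23/8 = -1
totals (row 1 + row 2): sun 1 + 23/8 = 31/8, ring 1 + (-1) = 0, arm 1 + 0 = 1
asked cell (row2, ring) = -1

row1: w_G1=1 w_G3=1 w_R=1
row2: w_G1=23/8 w_G3=-1 w_R=0
total: w_G1=31/8 w_G3=0 w_R=1
asked value: -1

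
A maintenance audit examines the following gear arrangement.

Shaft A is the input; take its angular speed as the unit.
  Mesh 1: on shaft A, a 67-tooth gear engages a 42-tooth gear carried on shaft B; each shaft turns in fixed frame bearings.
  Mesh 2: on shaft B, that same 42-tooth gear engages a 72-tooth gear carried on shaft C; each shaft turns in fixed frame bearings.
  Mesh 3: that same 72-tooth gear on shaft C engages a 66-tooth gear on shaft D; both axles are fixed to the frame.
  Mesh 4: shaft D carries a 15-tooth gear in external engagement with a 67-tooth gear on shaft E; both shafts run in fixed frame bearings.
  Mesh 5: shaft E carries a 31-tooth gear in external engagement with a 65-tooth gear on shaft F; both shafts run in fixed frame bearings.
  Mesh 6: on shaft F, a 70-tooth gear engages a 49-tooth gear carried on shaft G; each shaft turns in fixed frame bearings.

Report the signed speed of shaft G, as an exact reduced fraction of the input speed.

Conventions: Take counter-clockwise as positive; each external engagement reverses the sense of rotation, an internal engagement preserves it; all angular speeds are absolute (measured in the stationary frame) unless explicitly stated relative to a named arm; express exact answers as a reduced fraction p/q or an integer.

6-mesh fixed-axis compound train (all bearings frame-fixed)
mesh 1 [67T→42T]: |ω|/ω_in = 1×67/42 = 67/42, sense flips to −
mesh 2 [42T→72T]: |ω|/ω_in = (67/42)×42/72 = 67/72, sense flips to +
mesh 3 [72T→66T]: |ω|/ω_in = (67/72)×72/66 = 67/66, sense flips to −
mesh 4 [15T→67T]: |ω|/ω_in = (67/66)×15/67 = 5/22, sense flips to +
mesh 5 [31T→65T]: |ω|/ω_in = (5/22)×31/65 = 31/286, sense flips to −
mesh 6 [70T→49T]: |ω|/ω_in = (31/286)×70/49 = 155/1001, sense flips to +
signed output speed (× input speed) = 155/1001

155/1001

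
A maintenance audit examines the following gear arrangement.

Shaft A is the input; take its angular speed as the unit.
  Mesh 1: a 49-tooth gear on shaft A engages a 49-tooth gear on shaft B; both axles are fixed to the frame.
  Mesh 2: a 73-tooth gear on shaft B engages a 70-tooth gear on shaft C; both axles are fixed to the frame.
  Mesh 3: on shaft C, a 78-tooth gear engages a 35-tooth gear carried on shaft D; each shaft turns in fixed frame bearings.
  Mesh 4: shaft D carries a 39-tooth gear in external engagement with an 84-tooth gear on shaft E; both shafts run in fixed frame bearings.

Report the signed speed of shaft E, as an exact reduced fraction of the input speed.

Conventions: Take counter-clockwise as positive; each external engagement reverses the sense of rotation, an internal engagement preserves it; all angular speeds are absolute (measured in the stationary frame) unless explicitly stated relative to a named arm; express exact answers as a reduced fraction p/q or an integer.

37011/34300

4-mesh fixed-axis compound train (all bearings frame-fixed)
mesh 1 [49T→49T]: |ω|/ω_in = 1×49/49 = 1, sense flips to −
mesh 2 [73T→70T]: |ω|/ω_in = 1×73/70 = 73/70, sense flips to +
mesh 3 [78T→35T]: |ω|/ω_in = (73/70)×78/35 = 2847/1225, sense flips to −
mesh 4 [39T→84T]: |ω|/ω_in = (2847/1225)×39/84 = 37011/34300, sense flips to +
signed output speed (× input speed) = 37011/34300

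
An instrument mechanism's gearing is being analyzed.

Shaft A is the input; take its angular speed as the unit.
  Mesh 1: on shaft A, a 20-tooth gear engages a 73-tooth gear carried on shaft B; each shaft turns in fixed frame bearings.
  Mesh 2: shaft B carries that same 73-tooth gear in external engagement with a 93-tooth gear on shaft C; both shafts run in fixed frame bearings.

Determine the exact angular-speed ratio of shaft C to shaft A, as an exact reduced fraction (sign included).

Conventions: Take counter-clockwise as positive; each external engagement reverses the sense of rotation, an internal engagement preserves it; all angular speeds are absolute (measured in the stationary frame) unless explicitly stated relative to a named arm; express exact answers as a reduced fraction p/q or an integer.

class = fixed-axis compound train [2 meshes; 2 ratios multiply, 2 sense flips]
mesh 1 [20T→73T]: running ratio 20/73, sense −
mesh 2 [73T→93T]: running ratio 20/93, sense +
ω_out/ω_in = 20/93

20/93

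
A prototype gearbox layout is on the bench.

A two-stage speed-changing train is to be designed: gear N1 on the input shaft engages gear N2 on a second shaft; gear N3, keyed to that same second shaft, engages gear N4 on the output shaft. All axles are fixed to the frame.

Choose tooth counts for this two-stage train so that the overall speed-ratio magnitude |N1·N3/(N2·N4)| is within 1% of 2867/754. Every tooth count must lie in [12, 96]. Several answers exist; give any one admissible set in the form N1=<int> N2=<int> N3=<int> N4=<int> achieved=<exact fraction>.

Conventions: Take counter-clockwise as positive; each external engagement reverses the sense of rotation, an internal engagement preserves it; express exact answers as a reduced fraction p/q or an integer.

design class (target 2867/754): fixed-axis compound train
target = 2867/754 in lowest terms: an exact hit needs N1·N3 = k·2867 and N2·N4 = k·754 for one integer k, every count in [12, 96]; additionally prefer no 1:1 stage (N1 ≠ N2, N3 ≠ N4)
k = 1: N1·N3 = 2867 = 47·61, N2·N4 = 754 = 13·58
achieved = 47·61/(13·58) = 2867/754; |achieved − target| = 0 ≤ 2867/75400 ✓

N1=47 N2=13 N3=61 N4=58 achieved=2867/754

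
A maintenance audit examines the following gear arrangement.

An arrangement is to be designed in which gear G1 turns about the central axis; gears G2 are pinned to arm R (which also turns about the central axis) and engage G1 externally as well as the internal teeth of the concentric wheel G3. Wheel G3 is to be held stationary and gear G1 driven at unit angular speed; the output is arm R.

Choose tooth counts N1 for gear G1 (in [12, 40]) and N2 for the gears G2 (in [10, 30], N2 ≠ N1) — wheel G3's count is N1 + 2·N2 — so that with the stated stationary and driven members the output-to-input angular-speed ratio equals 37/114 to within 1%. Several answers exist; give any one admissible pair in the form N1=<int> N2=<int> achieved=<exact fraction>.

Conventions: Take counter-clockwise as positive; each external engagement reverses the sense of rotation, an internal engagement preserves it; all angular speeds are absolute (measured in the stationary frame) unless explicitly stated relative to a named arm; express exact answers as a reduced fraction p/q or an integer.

N1=37 N2=20 achieved=37/114

class = planetary set [ratio 37/114 wanted; Willis about the carrier]
Willis with ω_ring = 0: ω_arm/ω_sun = N1/(N1+N3); set equal to 37/114  ⇒  N3/N1 = 1/(37/114) − 1 = 77/37
N3 = N1 + 2·N2  ⇒  N2/N1 = (N3/N1 − 1)/2 = (77/37 − 1)/2 = 20/37
smallest multiple with N1 ≥ 12 and N2 ≥ 10: k = 1  ⇒  N1 = 1·37 = 37, N2 = 1·20 = 20 (N1 ≤ 40, N2 ≤ 30, N2 ≠ N1 ✓), N3 = 37 + 2·20 = 77
check: N1/(N1+N3) with N1 = 37, N3 = 77 gives 37/114; |achieved − target| = 0 ≤ 37/11400 ✓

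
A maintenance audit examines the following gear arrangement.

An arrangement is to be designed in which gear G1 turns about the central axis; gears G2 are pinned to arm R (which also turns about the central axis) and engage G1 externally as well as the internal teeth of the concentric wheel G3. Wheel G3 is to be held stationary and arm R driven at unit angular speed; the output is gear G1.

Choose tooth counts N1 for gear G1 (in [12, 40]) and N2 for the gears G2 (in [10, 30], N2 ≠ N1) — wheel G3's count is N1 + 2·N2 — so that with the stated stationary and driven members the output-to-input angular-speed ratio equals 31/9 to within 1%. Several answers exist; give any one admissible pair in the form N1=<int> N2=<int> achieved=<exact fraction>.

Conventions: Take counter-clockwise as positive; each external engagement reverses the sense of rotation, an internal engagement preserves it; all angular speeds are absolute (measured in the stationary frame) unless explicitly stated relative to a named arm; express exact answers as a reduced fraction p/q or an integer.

N1=18 N2=13 achieved=31/9

class = planetary set [ratio 31/9 wanted; Willis about the carrier]
Willis with ω_ring = 0: ω_sun/ω_arm = (N1+N3)/N1; set equal to 31/9  ⇒  N3/N1 = 31/9 − 1 = 22/9
N3 = N1 + 2·N2  ⇒  N2/N1 = (N3/N1 − 1)/2 = (22/9 − 1)/2 = 13/18
smallest multiple with N1 ≥ 12 and N2 ≥ 10: k = 1  ⇒  N1 = 1·18 = 18, N2 = 1·13 = 13 (N1 ≤ 40, N2 ≤ 30, N2 ≠ N1 ✓), N3 = 18 + 2·13 = 44
check: (N1+N3)/N1 with N1 = 18, N3 = 44 gives 31/9; |achieved − target| = 0 ≤ 31/900 ✓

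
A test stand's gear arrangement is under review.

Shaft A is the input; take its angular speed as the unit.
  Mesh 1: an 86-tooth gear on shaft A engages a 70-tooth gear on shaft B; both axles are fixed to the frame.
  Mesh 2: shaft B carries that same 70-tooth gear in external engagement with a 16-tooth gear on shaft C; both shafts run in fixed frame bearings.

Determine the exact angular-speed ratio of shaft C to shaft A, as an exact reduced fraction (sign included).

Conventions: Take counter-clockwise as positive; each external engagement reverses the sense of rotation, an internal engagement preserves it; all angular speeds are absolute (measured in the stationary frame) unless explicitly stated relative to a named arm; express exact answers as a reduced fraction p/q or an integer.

class = fixed-axis compound train [2 meshes; 2 ratios multiply, 2 sense flips]
mesh 1 [86T→70T]: running ratio 43/35, sense −
mesh 2 [70T→16T]: running ratio 43/8, sense +
ω_out/ω_in = 43/8

43/8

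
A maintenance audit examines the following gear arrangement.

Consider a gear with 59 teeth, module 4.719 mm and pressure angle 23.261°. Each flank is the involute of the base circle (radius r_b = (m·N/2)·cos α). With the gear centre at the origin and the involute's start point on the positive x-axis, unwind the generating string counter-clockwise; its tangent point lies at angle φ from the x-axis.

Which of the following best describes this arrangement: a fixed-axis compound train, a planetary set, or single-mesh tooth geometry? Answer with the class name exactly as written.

class = single-mesh tooth geometry [base-circle involute, m = 4.719, 59T]
classification: single-mesh tooth geometry

single-mesh tooth geometry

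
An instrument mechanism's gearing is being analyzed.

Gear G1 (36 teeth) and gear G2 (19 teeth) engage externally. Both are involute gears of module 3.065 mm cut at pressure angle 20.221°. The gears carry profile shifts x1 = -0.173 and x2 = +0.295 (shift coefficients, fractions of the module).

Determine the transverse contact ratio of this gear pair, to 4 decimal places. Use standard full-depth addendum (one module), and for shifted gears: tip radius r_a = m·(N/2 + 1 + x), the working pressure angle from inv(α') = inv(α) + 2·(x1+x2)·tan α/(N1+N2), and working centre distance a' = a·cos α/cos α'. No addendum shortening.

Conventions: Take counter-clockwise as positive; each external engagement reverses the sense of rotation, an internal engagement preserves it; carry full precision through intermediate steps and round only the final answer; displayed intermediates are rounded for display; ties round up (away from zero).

1.5459

recognized (one external pair, fixed centres): single-mesh tooth geometry, m = 3.065, N1 = 36, N2 = 19
base radii: r_b1 = 51.769674, r_b2 = 27.322884
tip radii: r_a1 = 57.704755, r_a2 = 33.086675
inv(α') = inv(20.221°) + 2·(-0.173+0.295)·tan α/(36+19) = 0.01705563  ⇒  α' = 20.88686°
a' = a·cos α / cos α' = 84.2875·cos 20.221°/cos 20.88686° = 84.655593
action lengths: √(r_a1²−r_b1²) = 25.489990, √(r_a2²−r_b2²) = 18.659799
base pitch p_b = π·m·cos α = 9.035513
CR = (25.489990 + 18.659799 − 84.655593·sin 20.88686°)/9.035513 = 1.545907
contact ratio ≈ 1.5459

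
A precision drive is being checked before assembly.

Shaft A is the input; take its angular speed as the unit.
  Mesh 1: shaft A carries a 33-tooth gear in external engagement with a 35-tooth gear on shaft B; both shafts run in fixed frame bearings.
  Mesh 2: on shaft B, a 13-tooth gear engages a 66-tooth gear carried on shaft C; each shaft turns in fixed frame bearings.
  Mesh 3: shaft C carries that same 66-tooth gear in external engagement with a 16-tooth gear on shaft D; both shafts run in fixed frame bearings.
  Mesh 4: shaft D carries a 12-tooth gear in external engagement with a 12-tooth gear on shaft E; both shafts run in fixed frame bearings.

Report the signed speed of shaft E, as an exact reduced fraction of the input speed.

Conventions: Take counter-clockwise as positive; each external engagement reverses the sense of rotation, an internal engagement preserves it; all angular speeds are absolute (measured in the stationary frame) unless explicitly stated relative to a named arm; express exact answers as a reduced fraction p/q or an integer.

4-mesh fixed-axis compound train (all bearings frame-fixed)
mesh 1 [33T→35T]: |ω|/ω_in = 1×33/35 = 33/35, sense flips to −
mesh 2 [13T→66T]: |ω|/ω_in = (33/35)×13/66 = 13/70, sense flips to +
mesh 3 [66T→16T]: |ω|/ω_in = (13/70)×66/16 = 429/560, sense flips to −
mesh 4 [12T→12T]: |ω|/ω_in = (429/560)×12/12 = 429/560, sense flips to +
signed output speed (× input speed) = 429/560

429/560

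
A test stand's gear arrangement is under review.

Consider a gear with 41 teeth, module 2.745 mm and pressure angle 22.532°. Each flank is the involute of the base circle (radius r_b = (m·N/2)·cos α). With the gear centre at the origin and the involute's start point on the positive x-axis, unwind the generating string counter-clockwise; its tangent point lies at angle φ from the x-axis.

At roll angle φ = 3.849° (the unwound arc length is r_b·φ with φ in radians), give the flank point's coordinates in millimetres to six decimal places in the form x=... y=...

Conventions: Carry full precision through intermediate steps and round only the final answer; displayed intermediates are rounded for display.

x=52.094125 y=0.005250

single-mesh involute tooth geometry (41T wheel at module 2.745)
pitch radius r_p = m·N/2 = 2.745·41/2 = 56.272500
base radius r_b = r_p·cos α = 56.272500·cos 22.532° = 51.976976
roll angle φ = 3.849° = 0.06717772 rad
x = r_b·(cos φ + φ·sin φ) = 52.094125
y = r_b·(sin φ − φ·cos φ) = 0.005250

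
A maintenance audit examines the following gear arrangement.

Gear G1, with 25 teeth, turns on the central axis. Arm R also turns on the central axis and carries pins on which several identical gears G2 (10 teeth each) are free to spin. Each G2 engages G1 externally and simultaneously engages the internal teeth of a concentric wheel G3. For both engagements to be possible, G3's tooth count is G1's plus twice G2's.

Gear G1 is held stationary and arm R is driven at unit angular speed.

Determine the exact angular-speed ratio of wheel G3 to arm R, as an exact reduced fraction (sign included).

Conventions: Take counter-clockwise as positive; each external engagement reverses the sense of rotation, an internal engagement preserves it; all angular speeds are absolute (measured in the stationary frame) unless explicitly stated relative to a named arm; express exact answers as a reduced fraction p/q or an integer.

14/9

class = planetary set [G3 = 25+2·10 = 45; Willis about the carrier]
ring teeth: 25 + 2·10 = 45
25(ω_sun−ω_arm) = −45(ω_ring−ω_arm),  ω_sun = 0, ω_arm = 1
ω_ring = 1 − (25/45)(0−1) = 14/9
ω_out/ω_in = 14/9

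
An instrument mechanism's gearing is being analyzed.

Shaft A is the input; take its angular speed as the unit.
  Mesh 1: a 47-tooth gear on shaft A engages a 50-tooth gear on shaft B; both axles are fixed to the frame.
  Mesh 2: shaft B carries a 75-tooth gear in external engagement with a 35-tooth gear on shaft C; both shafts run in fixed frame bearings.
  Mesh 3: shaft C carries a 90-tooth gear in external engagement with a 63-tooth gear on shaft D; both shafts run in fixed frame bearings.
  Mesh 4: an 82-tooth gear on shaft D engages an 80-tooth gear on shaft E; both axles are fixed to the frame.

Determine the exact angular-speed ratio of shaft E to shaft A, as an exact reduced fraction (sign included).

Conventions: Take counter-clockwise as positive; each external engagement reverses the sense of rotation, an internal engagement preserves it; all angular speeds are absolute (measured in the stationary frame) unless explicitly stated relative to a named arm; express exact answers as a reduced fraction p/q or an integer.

class = fixed-axis compound train [4 meshes; 4 ratios multiply, 4 sense flips]
mesh 1 [47T→50T]: running ratio 47/50, sense −
mesh 2 [75T→35T]: running ratio 141/70, sense +
mesh 3 [90T→63T]: running ratio 141/49, sense −
mesh 4 [82T→80T]: running ratio 5781/1960, sense +
ω_out/ω_in = 5781/1960

5781/1960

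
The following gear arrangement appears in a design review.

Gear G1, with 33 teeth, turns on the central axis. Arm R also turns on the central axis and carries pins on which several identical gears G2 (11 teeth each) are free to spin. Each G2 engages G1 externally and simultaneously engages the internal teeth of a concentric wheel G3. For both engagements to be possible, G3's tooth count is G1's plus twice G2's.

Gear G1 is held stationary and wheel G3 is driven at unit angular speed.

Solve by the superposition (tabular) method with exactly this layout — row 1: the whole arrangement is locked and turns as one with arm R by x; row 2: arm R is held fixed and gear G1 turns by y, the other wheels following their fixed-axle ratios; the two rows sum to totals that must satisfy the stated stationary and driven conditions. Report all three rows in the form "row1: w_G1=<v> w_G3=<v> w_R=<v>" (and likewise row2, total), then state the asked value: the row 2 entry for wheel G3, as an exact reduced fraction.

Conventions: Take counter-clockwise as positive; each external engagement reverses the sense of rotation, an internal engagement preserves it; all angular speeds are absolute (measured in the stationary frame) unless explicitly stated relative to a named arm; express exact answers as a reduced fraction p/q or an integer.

row1: w_G1=5/8 w_G3=5/8 w_R=5/8
row2: w_G1=-5/8 w_G3=3/8 w_R=0
total: w_G1=0 w_G3=1 w_R=5/8
asked value: 3/8

planetary set (33T centre, 11T on arm, 55T internal) — Willis relation
row 1 — lock + rotate with arm: ω_sun = ω_ring = ω_arm = x
superposition row 2 [arm held]: sun y, ring −(33/55)·y, arm 0
boundary: total ω_sun = x + y = 0 and total ω_ring = x − (33/55)·y = 1  ⇒  y = -5/8, x = 5/8
row 2 ring = −(33/55)·(-5/8) = 3/8
totals (row 1 + row 2): sun 5/8 + (-5/8) = 0, ring 5/8 + 3/8 = 1, arm 5/8 + 0 = 5/8
asked cell (row2, ring) = 3/8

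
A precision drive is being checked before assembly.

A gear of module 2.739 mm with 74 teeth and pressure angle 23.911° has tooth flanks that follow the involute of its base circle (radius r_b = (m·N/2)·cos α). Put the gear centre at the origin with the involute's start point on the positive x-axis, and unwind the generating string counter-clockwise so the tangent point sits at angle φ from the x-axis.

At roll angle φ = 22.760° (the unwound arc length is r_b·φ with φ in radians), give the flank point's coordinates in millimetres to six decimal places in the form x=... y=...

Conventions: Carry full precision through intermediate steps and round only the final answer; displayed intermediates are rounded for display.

x=99.669102 y=1.905385

topology: single-mesh involute geometry — m = 2.739, N = 74
pitch radius r_p = m·N/2 = 2.739·74/2 = 101.343000
base radius r_b = r_p·cos α = 101.343000·cos 23.911° = 92.645354
roll angle φ = 22.760° = 0.39723694 rad
x = r_b·(cos φ + φ·sin φ) = 99.669102
y = r_b·(sin φ − φ·cos φ) = 1.905385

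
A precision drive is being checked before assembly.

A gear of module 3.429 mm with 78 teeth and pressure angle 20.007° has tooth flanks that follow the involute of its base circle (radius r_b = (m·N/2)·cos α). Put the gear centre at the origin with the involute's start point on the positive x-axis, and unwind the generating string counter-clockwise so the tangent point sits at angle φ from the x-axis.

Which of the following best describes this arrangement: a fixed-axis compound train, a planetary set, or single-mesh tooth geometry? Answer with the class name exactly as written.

single-mesh tooth geometry

single-mesh involute tooth geometry (78T wheel at module 3.429)
classification: single-mesh tooth geometry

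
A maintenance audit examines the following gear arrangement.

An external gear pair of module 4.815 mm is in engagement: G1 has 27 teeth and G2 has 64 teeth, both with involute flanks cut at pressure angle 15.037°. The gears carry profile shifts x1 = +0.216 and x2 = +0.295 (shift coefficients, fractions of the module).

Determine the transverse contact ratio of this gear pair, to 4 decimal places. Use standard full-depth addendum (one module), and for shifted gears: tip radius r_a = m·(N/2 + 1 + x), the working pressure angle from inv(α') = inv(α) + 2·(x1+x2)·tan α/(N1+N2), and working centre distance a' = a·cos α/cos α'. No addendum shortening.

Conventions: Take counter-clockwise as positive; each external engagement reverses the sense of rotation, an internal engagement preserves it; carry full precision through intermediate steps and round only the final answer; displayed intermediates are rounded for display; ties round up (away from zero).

class = single-mesh tooth geometry [involute pair 27T × 64T, m = 4.815]
base radii: r_b1 = 62.776716, r_b2 = 148.804068
tip radii: r_a1 = 70.857540, r_a2 = 160.315425
inv(α') = inv(15.037°) + 2·(+0.216+0.295)·tan α/(27+64) = 0.00921334  ⇒  α' = 17.11480°
a' = a·cos α / cos α' = 219.0825·cos 15.037°/cos 17.11480° = 221.384341
action lengths: √(r_a1²−r_b1²) = 32.861450, √(r_a2²−r_b2²) = 59.652200
base pitch p_b = π·m·cos α = 14.608805
CR = (32.861450 + 59.652200 − 221.384341·sin 17.11480°)/14.608805 = 1.873053
contact ratio ≈ 1.8731

1.8731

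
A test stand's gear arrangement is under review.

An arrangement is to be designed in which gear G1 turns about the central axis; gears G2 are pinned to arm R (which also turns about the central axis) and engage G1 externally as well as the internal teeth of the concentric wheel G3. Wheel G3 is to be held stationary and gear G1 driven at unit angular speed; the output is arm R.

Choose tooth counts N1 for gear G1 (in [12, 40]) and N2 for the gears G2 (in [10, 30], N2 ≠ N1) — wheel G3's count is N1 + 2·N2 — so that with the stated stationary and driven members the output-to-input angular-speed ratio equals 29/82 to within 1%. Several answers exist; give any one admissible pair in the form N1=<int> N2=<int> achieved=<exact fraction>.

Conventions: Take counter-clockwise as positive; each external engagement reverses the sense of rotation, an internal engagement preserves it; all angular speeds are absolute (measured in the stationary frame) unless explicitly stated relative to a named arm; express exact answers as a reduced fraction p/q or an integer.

topology: planetary set — design target 29/82, arm = carrier (Willis)
Willis with ω_ring = 0: ω_arm/ω_sun = N1/(N1+N3); set equal to 29/82  ⇒  N3/N1 = 1/(29/82) − 1 = 53/29
N3 = N1 + 2·N2  ⇒  N2/N1 = (N3/N1 − 1)/2 = (53/29 − 1)/2 = 12/29
smallest multiple with N1 ≥ 12 and N2 ≥ 10: k = 1  ⇒  N1 = 1·29 = 29, N2 = 1·12 = 12 (N1 ≤ 40, N2 ≤ 30, N2 ≠ N1 ✓), N3 = 29 + 2·12 = 53
check: N1/(N1+N3) with N1 = 29, N3 = 53 gives 29/82; |achieved − target| = 0 ≤ 29/8200 ✓

N1=29 N2=12 achieved=29/82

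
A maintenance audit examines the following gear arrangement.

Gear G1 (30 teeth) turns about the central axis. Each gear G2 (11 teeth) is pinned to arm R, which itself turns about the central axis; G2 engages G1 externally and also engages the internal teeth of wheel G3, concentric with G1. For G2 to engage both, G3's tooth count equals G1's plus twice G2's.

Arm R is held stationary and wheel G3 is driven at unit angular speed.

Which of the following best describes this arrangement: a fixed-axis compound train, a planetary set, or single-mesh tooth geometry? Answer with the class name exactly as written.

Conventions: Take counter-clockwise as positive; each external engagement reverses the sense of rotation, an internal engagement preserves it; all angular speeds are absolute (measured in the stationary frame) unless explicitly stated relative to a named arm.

planetary set

topology: planetary set — G1 30T / G2 11T / G3 52T, arm = carrier (Willis)
classification: planetary set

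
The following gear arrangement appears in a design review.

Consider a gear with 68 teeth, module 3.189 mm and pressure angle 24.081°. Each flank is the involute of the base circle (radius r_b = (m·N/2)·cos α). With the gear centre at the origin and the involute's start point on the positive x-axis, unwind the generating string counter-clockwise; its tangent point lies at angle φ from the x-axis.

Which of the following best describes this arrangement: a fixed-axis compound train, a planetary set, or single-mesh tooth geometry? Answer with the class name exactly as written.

class = single-mesh tooth geometry [base-circle involute, m = 3.189, 68T]
classification: single-mesh tooth geometry

single-mesh tooth geometry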